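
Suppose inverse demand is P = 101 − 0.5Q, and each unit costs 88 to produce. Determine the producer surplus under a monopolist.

A monopolist chooses Q where MR = MC. MR = 101 − Q; setting this equal to 88 gives Q = 13 and P = 94.5.
PS = (94.5 − 88)·13 = 84.5.

PS = 84.5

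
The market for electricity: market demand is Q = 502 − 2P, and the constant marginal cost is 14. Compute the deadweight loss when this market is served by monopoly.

Inverting demand: P = 251 − 0.5Q.
Under competition P = MC = 14, so Q = (251 − 14)/0.5 = 474.
The monopolist equates marginal revenue to marginal cost: 251 − Q = 14, so Q = 237. From demand, P = 132.5.
DWL is the triangle between Q = 237 and Q = 474: ½·(474 − 237)·(132.5 − 14) = 14042.25.

DWL = 14042.25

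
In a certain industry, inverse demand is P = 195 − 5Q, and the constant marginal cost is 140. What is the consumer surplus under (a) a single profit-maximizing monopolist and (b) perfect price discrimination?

Monopoly: CS = 75.625; Perfect PD: CS = 0

A monopolist chooses Q where MR = MC. MR = 195 − 10Q; setting this equal to 140 gives Q = 5.5 and P = 167.5.
CS = ½·(195 − 167.5)·5.5 = 75.625.
Under first-degree price discrimination the firm charges each unit its demand price and produces up to where P = MC, i.e. Q = 11. Consumer surplus is zero; producer surplus equals total surplus.
CS = 0.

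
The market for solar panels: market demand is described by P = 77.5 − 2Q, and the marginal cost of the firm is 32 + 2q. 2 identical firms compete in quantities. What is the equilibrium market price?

P = 54.75

Cournot with 2 identical firms: the symmetric best-response condition is 77.5 − 6q = 32 + 2q. Each firm produces q = 91/16, total output Q = 11.375, price P = 54.75.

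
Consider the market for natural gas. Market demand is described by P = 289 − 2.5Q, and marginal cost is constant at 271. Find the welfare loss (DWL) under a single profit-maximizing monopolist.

DWL = 16.2

Competitive firms price at marginal cost: P = 271, giving Q = 7.2.
The monopolist equates marginal revenue to marginal cost: 289 − 5Q = 271, so Q = 3.6. From demand, P = 280.
DWL is the triangle between Q = 3.6 and Q = 7.2: ½·(7.2 − 3.6)·(280 − 271) = 16.2.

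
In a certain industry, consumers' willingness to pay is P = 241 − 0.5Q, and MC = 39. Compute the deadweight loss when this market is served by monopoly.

DWL = 10201

Perfect competition: P = MC = 39, so 241 − 0.5Q = 39 and Q = 404.
A monopolist chooses Q where MR = MC. MR = 241 − Q; setting this equal to 39 gives Q = 202 and P = 140.
DWL is the triangle between Q = 202 and Q = 404: ½·(404 − 202)·(140 − 39) = 10201.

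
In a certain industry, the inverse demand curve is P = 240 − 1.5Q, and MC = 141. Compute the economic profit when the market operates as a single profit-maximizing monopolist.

Profit = 1633.5

Monopoly sets MR = MC: 240 − 3Q = 141 ⇒ Q = 33, P = 240 − 1.5·33 = 190.5.
Profit = (190.5 − 141)·33 = 1633.5.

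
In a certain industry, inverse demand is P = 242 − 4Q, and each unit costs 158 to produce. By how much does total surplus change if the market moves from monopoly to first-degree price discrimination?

The monopolist equates marginal revenue to marginal cost: 242 − 8Q = 158, so Q = 10.5. From demand, P = 200.
CS = ½·(242 − 200)·10.5 = 220.5; PS = (200 − 158)·10.5 = 441; TS = 661.5.
With perfect price discrimination, output is the efficient level Q = 21 (where demand meets MC), but every buyer pays their willingness to pay: CS = 0 and PS = total surplus.
TS = 882 (equal to competitive TS).
Change in total surplus: 882 − 661.5 = 220.5.

TS rises by 220.5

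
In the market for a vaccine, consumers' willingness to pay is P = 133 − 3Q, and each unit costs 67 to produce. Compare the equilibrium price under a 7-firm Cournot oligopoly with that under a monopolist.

In a 7-firm Cournot equilibrium, symmetry and the first-order condition give q = (133 − 67)/(24) = 2.75. So Q = 19.25 and P = 75.25.
The monopolist equates marginal revenue to marginal cost: 133 − 6Q = 67, so Q = 11. From demand, P = 100.

Cournot: P = 75.25; Monopoly: P = 100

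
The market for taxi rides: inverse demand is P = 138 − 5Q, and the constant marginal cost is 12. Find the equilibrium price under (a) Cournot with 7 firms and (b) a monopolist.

With 7 symmetric Cournot firms, each firm's FOC gives 138 − 40q = 12, so q = 3.15, Q = 7·3.15 = 22.05, and P = 27.75.
The monopolist equates marginal revenue to marginal cost: 138 − 10Q = 12, so Q = 12.6. From demand, P = 75.

Cournot: P = 27.75; Monopoly: P = 75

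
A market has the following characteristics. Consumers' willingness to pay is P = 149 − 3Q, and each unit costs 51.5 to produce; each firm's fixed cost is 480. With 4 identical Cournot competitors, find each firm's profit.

π_i = −353.25

With 4 symmetric Cournot firms, each firm's FOC gives 149 − 15q = 51.5, so q = 6.5, Q = 4·6.5 = 26, and P = 71.
Each firm's profit = (71 − 51.5)·6.5 − 480 = −353.25.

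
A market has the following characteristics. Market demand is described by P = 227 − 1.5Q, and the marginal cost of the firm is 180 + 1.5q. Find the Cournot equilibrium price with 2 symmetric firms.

P = 203.5

Cournot with 2 identical firms: the symmetric best-response condition is 227 − 4.5q = 180 + 1.5q. Each firm produces q = 47/6, total output Q = 47/3, price P = 203.5.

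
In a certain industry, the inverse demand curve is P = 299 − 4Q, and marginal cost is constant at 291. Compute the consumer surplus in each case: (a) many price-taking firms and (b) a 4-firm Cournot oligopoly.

Under competition P = MC = 291, so Q = (299 − 291)/4 = 2.
CS = ½·(299 − 291)·2 = 8.
Cournot with 4 identical firms: the symmetric best-response condition is 299 − 20q = 291. Each firm produces q = 0.4, total output Q = 1.6, price P = 292.6.
CS = ½·(299 − 292.6)·1.6 = 5.12.

Competition: CS = 8; Cournot: CS = 5.12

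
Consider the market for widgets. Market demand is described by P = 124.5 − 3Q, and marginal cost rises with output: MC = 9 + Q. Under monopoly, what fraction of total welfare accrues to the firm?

PS/TS = 0.7

Monopoly sets MR = MC: 124.5 − 6Q = 9 + Q ⇒ Q = 16.5, P = 124.5 − 3·16.5 = 75.
CS = ½·(124.5 − 75)·16.5 = 408.375.
PS = P·Q − VC(Q) = 75·16.5 − (9·16.5 + ½·1·16.5²) = 952.875.
Share captured = PS/TS = 952.875/1361.25 = 0.7.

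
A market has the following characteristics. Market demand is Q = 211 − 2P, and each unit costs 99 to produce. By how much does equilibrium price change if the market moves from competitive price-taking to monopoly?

P rises by 3.25

Inverting demand: P = 105.5 − 0.5Q.
Perfect competition: P = MC = 99, so 105.5 − 0.5Q = 99 and Q = 13.
The monopolist equates marginal revenue to marginal cost: 105.5 − Q = 99, so Q = 6.5. From demand, P = 102.25.
Change in equilibrium price: 102.25 − 99 = 3.25.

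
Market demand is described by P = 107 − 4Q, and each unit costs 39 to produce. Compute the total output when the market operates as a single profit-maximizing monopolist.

A monopolist chooses Q where MR = MC. MR = 107 − 8Q; setting this equal to 39 gives Q = 8.5 and P = 73.

Q = 8.5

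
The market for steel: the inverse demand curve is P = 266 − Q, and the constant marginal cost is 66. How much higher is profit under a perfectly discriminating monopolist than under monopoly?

Profit rises by 10000

The monopolist equates marginal revenue to marginal cost: 266 − 2Q = 66, so Q = 100. From demand, P = 166.
Profit = (166 − 66)·100 = 10000.
A perfectly discriminating monopolist sells every unit with P(Q) ≥ MC(Q), so output equals the competitive quantity Q = 200. Each buyer pays their reservation price, so CS = 0 and the firm captures all surplus.
PS equals the full surplus area, 20000. Profit = 20000 = 20000.
Change in profit: 20000 − 10000 = 10000.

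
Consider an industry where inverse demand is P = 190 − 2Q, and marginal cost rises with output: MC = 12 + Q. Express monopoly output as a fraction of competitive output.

The monopolist equates marginal revenue to marginal cost: 190 − 4Q = 12 + Q, so Q = 35.6. From demand, P = 118.8.
Competitive equilibrium sets price equal to marginal cost: 190 − 2Q = 12 + Q, so Q = 178/3 and P = 214/3.
Ratio Q_m/Q_c = 35.6/(178/3) = 0.6.

Q_m/Q_c = 0.6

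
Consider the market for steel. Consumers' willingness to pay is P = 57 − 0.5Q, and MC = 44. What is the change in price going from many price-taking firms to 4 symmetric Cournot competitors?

Price rises by 2.6

Competitive firms price at marginal cost: P = 44, giving Q = 26.
Cournot with 4 identical firms: the symmetric best-response condition is 57 − 2.5q = 44. Each firm produces q = 5.2, total output Q = 20.8, price P = 46.6.
Change in price: 46.6 − 44 = 2.6.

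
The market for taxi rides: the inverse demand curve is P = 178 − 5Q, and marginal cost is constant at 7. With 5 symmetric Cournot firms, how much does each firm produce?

In a 5-firm Cournot equilibrium, symmetry and the first-order condition give q = (178 − 7)/(30) = 5.7. So Q = 28.5 and P = 35.5.

q_i = 5.7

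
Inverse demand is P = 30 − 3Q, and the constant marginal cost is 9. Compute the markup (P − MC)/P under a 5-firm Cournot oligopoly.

Lerner index = 0.28

With 5 symmetric Cournot firms, each firm's FOC gives 30 − 18q = 9, so q = 7/6, Q = 5·7/6 = 35/6, and P = 12.5.
Lerner index = (P − MC)/P = (12.5 − 9)/12.5 = 0.28.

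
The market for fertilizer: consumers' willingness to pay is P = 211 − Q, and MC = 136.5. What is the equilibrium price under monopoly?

The monopolist equates marginal revenue to marginal cost: 211 − 2Q = 136.5, so Q = 37.25. From demand, P = 173.75.

P = 173.75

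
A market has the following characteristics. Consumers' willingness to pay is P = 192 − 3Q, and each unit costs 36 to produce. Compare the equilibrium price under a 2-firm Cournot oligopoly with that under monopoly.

Cournot: P = 88; Monopoly: P = 114

In a 2-firm Cournot equilibrium, symmetry and the first-order condition give q = (192 − 36)/(9) = 52/3. So Q = 104/3 and P = 88.
A monopolist chooses Q where MR = MC. MR = 192 − 6Q; setting this equal to 36 gives Q = 26 and P = 114.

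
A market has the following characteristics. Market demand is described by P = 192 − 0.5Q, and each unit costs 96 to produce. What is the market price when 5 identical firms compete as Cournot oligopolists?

P = 112

With 5 symmetric Cournot firms, each firm's FOC gives 192 − 3q = 96, so q = 32, Q = 5·32 = 160, and P = 112.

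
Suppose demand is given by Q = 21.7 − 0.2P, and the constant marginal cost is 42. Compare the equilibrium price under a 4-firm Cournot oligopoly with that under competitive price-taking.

Cournot: P = 55.3; Competition: P = 42

Inverting demand: P = 108.5 − 5Q.
In a 4-firm Cournot equilibrium, symmetry and the first-order condition give q = (108.5 − 42)/(25) = 2.66. So Q = 10.64 and P = 55.3.
Competitive firms price at marginal cost: P = 42, giving Q = 13.3.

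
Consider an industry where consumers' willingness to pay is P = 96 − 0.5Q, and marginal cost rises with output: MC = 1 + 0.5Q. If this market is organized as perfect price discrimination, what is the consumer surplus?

A perfectly discriminating monopolist sells every unit with P(Q) ≥ MC(Q), so output equals the competitive quantity Q = 95. Each buyer pays their reservation price, so CS = 0 and the firm captures all surplus.
CS = 0.

CS = 0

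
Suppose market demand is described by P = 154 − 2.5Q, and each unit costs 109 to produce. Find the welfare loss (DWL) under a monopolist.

Competitive firms price at marginal cost: P = 109, giving Q = 18.
The monopolist equates marginal revenue to marginal cost: 154 − 5Q = 109, so Q = 9. From demand, P = 131.5.
DWL is the triangle between Q = 9 and Q = 18: ½·(18 − 9)·(131.5 − 109) = 101.25.

DWL = 101.25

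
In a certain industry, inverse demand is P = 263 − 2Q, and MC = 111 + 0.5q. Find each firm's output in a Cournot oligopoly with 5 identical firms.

In a 5-firm Cournot equilibrium, symmetry and the first-order condition give q = (263 − 111)/(12.5) = 12.16. So Q = 60.8 and P = 141.4.

q_i = 12.16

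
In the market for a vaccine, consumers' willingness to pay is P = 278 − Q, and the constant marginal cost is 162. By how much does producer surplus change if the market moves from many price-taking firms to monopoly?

Competitive firms price at marginal cost: P = 162, giving Q = 116.
PS = (162 − 162)·116 = 0.
Monopoly sets MR = MC: 278 − 2Q = 162 ⇒ Q = 58, P = 278 − 58 = 220.
PS = (220 − 162)·58 = 3364.
Change in producer surplus: 3364 − 0 = 3364.

Producer surplus rises by 3364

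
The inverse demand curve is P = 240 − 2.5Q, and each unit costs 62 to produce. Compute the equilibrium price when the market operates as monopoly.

The monopolist equates marginal revenue to marginal cost: 240 − 5Q = 62, so Q = 35.6. From demand, P = 151.

P = 151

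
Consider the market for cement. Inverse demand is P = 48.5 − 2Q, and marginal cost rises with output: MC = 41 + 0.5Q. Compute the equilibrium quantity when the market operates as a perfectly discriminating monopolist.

A perfectly discriminating monopolist sells every unit with P(Q) ≥ MC(Q), so output equals the competitive quantity Q = 3. Each buyer pays their reservation price, so CS = 0 and the firm captures all surplus.

Q = 3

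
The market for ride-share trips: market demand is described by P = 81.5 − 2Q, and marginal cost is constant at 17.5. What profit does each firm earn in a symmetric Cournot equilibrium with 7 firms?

π_i = 32

Cournot with 7 identical firms: the symmetric best-response condition is 81.5 − 16q = 17.5. Each firm produces q = 4, total output Q = 28, price P = 25.5.
Each firm's profit = (25.5 − 17.5)·4 = 32.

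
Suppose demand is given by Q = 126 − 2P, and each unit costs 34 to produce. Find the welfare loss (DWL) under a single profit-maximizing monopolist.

DWL = 210.25

Inverting demand: P = 63 − 0.5Q.
Competitive firms price at marginal cost: P = 34, giving Q = 58.
The monopolist equates marginal revenue to marginal cost: 63 − Q = 34, so Q = 29. From demand, P = 48.5.
DWL is the triangle between Q = 29 and Q = 58: ½·(58 − 29)·(48.5 − 34) = 210.25.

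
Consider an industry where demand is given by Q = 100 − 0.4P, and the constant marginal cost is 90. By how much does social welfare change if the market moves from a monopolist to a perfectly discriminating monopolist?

TS rises by 1280

Inverting demand: P = 250 − 2.5Q.
A monopolist chooses Q where MR = MC. MR = 250 − 5Q; setting this equal to 90 gives Q = 32 and P = 170.
CS = ½·(250 − 170)·32 = 1280; PS = (170 − 90)·32 = 2560; TS = 3840.
A perfectly discriminating monopolist sells every unit with P(Q) ≥ MC(Q), so output equals the competitive quantity Q = 64. Each buyer pays their reservation price, so CS = 0 and the firm captures all surplus.
TS = 5120 (equal to competitive TS).
Change in social welfare: 5120 − 3840 = 1280.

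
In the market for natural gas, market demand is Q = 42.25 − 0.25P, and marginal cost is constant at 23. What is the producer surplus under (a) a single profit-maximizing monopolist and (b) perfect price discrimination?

Monopoly: PS = 1332.25; Perfect PD: PS = 2664.5

Inverting demand: P = 169 − 4Q.
Monopoly sets MR = MC: 169 − 8Q = 23 ⇒ Q = 18.25, P = 169 − 4·18.25 = 96.
PS = (96 − 23)·18.25 = 1332.25.
With perfect price discrimination, output is the efficient level Q = 36.5 (where demand meets MC), but every buyer pays their willingness to pay: CS = 0 and PS = total surplus.
PS = ½·(169 − 23)·36.5 = 2664.5.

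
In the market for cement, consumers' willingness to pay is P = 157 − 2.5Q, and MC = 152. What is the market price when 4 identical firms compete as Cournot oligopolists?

With 4 symmetric Cournot firms, each firm's FOC gives 157 − 12.5q = 152, so q = 0.4, Q = 4·0.4 = 1.6, and P = 153.

P = 153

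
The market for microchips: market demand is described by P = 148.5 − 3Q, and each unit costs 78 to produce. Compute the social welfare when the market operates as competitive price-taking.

Competitive firms price at marginal cost: P = 78, giving Q = 23.5.
CS = ½·(148.5 − 78)·23.5 = 828.375; PS = (78 − 78)·23.5 = 0; TS = 828.375.

TS = 828.375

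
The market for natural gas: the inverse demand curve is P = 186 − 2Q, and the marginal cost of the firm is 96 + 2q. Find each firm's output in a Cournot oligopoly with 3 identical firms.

q_i = 9

Cournot with 3 identical firms: the symmetric best-response condition is 186 − 8q = 96 + 2q. Each firm produces q = 9, total output Q = 27, price P = 132.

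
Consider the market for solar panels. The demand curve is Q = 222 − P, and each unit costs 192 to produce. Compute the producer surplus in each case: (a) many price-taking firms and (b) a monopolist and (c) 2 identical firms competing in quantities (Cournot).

Competition: PS = 0; Monopoly: PS = 225; Cournot: PS = 200

Inverting demand: P = 222 − Q.
Under competition P = MC = 192, so Q = (222 − 192)/1 = 30.
PS = (192 − 192)·30 = 0.
A monopolist chooses Q where MR = MC. MR = 222 − 2Q; setting this equal to 192 gives Q = 15 and P = 207.
PS = (207 − 192)·15 = 225.
In a 2-firm Cournot equilibrium, symmetry and the first-order condition give q = (222 − 192)/(3) = 10. So Q = 20 and P = 202.
PS = (202 − 192)·20 = 200.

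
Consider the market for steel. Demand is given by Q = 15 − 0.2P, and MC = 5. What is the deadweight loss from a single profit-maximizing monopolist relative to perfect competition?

Inverting demand: P = 75 − 5Q.
Perfect competition: P = MC = 5, so 75 − 5Q = 5 and Q = 14.
A monopolist chooses Q where MR = MC. MR = 75 − 10Q; setting this equal to 5 gives Q = 7 and P = 40.
DWL is the triangle between Q = 7 and Q = 14: ½·(14 − 7)·(40 − 5) = 122.5.

DWL = 122.5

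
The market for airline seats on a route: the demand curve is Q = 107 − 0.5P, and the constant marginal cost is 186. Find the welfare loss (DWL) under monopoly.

DWL = 49

Inverting demand: P = 214 − 2Q.
Perfect competition: P = MC = 186, so 214 − 2Q = 186 and Q = 14.
Monopoly sets MR = MC: 214 − 4Q = 186 ⇒ Q = 7, P = 214 − 2·7 = 200.
DWL is the triangle between Q = 7 and Q = 14: ½·(14 − 7)·(200 − 186) = 49.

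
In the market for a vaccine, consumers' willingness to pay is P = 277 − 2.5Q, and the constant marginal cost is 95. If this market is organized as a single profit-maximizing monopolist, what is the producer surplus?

PS = 3312.4

A monopolist chooses Q where MR = MC. MR = 277 − 5Q; setting this equal to 95 gives Q = 36.4 and P = 186.
PS = (186 − 95)·36.4 = 3312.4.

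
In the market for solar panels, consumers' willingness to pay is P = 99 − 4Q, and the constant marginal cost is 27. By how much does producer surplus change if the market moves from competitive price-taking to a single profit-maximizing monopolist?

Competitive firms price at marginal cost: P = 27, giving Q = 18.
PS = (27 − 27)·18 = 0.
The monopolist equates marginal revenue to marginal cost: 99 − 8Q = 27, so Q = 9. From demand, P = 63.
PS = (63 − 27)·9 = 324.
Change in producer surplus: 324 − 0 = 324.

Producer surplus rises by 324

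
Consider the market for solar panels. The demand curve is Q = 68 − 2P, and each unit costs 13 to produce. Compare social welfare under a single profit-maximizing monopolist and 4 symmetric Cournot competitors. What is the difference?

TS rises by 92.61

Inverting demand: P = 34 − 0.5Q.
A monopolist chooses Q where MR = MC. MR = 34 − Q; setting this equal to 13 gives Q = 21 and P = 23.5.
CS = ½·(34 − 23.5)·21 = 110.25; PS = (23.5 − 13)·21 = 220.5; TS = 330.75.
With 4 symmetric Cournot firms, each firm's FOC gives 34 − 2.5q = 13, so q = 8.4, Q = 4·8.4 = 33.6, and P = 17.2.
CS = ½·(34 − 17.2)·33.6 = 282.24; PS = (17.2 − 13)·33.6 = 141.12; TS = 423.36.
Change in social welfare: 423.36 − 330.75 = 92.61.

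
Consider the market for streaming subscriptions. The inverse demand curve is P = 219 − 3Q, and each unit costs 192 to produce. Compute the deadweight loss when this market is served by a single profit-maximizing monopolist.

DWL = 30.375

Under competition P = MC = 192, so Q = (219 − 192)/3 = 9.
Monopoly sets MR = MC: 219 − 6Q = 192 ⇒ Q = 4.5, P = 219 − 3·4.5 = 205.5.
DWL is the triangle between Q = 4.5 and Q = 9: ½·(9 − 4.5)·(205.5 − 192) = 30.375.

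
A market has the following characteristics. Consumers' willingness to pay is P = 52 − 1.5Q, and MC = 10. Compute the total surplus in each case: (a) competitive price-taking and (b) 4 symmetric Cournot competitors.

Perfect competition: P = MC = 10, so 52 − 1.5Q = 10 and Q = 28.
CS = ½·(52 − 10)·28 = 588; PS = (10 − 10)·28 = 0; TS = 588.
With 4 symmetric Cournot firms, each firm's FOC gives 52 − 7.5q = 10, so q = 5.6, Q = 4·5.6 = 22.4, and P = 18.4.
CS = ½·(52 − 18.4)·22.4 = 376.32; PS = (18.4 − 10)·22.4 = 188.16; TS = 564.48.

Competition: TS = 588; Cournot: TS = 564.48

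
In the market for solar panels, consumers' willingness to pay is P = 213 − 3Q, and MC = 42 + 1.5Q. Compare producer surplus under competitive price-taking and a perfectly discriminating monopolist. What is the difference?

Producer surplus rises by 2166

Competitive equilibrium sets price equal to marginal cost: 213 − 3Q = 42 + 1.5Q, so Q = 38 and P = 99.
PS = P·Q − VC(Q) = 99·38 − (42·38 + ½·1.5·38²) = 1083.
A perfectly discriminating monopolist sells every unit with P(Q) ≥ MC(Q), so output equals the competitive quantity Q = 38. Each buyer pays their reservation price, so CS = 0 and the firm captures all surplus.
PS = ½·(213 − 42)·38 = 3249.
Change in producer surplus: 3249 − 1083 = 2166.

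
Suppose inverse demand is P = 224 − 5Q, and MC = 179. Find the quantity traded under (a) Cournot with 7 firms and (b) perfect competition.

Cournot with 7 identical firms: the symmetric best-response condition is 224 − 40q = 179. Each firm produces q = 1.125, total output Q = 7.875, price P = 184.625.
Under competition P = MC = 179, so Q = (224 − 179)/5 = 9.

Cournot: Q = 7.875; Competition: Q = 9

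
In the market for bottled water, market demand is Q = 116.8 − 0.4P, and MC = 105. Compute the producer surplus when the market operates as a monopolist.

Inverting demand: P = 292 − 2.5Q.
Monopoly sets MR = MC: 292 − 5Q = 105 ⇒ Q = 37.4, P = 292 − 2.5·37.4 = 198.5.
PS = (198.5 − 105)·37.4 = 3496.9.

PS = 3496.9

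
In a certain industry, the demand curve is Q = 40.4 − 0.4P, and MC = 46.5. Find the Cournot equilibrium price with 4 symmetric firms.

P = 57.4

Inverting demand: P = 101 − 2.5Q.
Cournot with 4 identical firms: the symmetric best-response condition is 101 − 12.5q = 46.5. Each firm produces q = 4.36, total output Q = 17.44, price P = 57.4.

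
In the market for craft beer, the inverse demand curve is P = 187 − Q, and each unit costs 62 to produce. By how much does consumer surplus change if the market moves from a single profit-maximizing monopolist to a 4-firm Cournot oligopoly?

CS rises by 3046.875

The monopolist equates marginal revenue to marginal cost: 187 − 2Q = 62, so Q = 62.5. From demand, P = 124.5.
CS = ½·(187 − 124.5)·62.5 = 1953.125.
Cournot with 4 identical firms: the symmetric best-response condition is 187 − 5q = 62. Each firm produces q = 25, total output Q = 100, price P = 87.
CS = ½·(187 − 87)·100 = 5000.
Change in consumer surplus: 5000 − 1953.125 = 3046.875.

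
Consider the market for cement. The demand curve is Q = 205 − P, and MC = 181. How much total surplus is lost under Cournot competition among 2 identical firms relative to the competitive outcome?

DWL = 32

Inverting demand: P = 205 − Q.
Perfect competition: P = MC = 181, so 205 − Q = 181 and Q = 24.
With 2 symmetric Cournot firms, each firm's FOC gives 205 − 3q = 181, so q = 8, Q = 2·8 = 16, and P = 189.
DWL is the triangle between Q = 16 and Q = 24: ½·(24 − 16)·(189 − 181) = 32.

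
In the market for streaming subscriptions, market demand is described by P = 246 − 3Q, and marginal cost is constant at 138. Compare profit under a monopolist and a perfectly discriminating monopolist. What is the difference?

Profit rises by 972

A monopolist chooses Q where MR = MC. MR = 246 − 6Q; setting this equal to 138 gives Q = 18 and P = 192.
Profit = (192 − 138)·18 = 972.
A perfectly discriminating monopolist sells every unit with P(Q) ≥ MC(Q), so output equals the competitive quantity Q = 36. Each buyer pays their reservation price, so CS = 0 and the firm captures all surplus.
PS equals the full surplus area, 1944. Profit = 1944 = 1944.
Change in profit: 1944 − 972 = 972.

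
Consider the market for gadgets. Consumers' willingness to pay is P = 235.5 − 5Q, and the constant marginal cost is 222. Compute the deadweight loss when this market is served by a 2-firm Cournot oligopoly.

DWL = 2.025

Perfect competition: P = MC = 222, so 235.5 − 5Q = 222 and Q = 2.7.
With 2 symmetric Cournot firms, each firm's FOC gives 235.5 − 15q = 222, so q = 0.9, Q = 2·0.9 = 1.8, and P = 226.5.
DWL is the triangle between Q = 1.8 and Q = 2.7: ½·(2.7 − 1.8)·(226.5 − 222) = 2.025.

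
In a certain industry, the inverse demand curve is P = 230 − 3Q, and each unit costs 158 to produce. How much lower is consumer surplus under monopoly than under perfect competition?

Under competition P = MC = 158, so Q = (230 − 158)/3 = 24.
CS = ½·(230 − 158)·24 = 864.
A monopolist chooses Q where MR = MC. MR = 230 − 6Q; setting this equal to 158 gives Q = 12 and P = 194.
CS = ½·(230 − 194)·12 = 216.
Change in consumer surplus: 216 − 864 = −648.

Consumer surplus falls by 648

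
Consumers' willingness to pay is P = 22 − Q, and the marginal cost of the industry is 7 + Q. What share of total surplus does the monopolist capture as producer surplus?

PS/TS = 0.75

A monopolist chooses Q where MR = MC. MR = 22 − 2Q; setting this equal to 7 + Q gives Q = 5 and P = 17.
CS = ½·(22 − 17)·5 = 12.5.
PS = P·Q − VC(Q) = 17·5 − (7·5 + ½·1·5²) = 37.5.
Share captured = PS/TS = 37.5/50 = 0.75.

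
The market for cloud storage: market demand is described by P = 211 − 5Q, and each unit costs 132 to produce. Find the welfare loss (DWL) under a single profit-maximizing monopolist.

DWL = 156.025

Perfect competition: P = MC = 132, so 211 − 5Q = 132 and Q = 15.8.
The monopolist equates marginal revenue to marginal cost: 211 − 10Q = 132, so Q = 7.9. From demand, P = 171.5.
DWL is the triangle between Q = 7.9 and Q = 15.8: ½·(15.8 − 7.9)·(171.5 − 132) = 156.025.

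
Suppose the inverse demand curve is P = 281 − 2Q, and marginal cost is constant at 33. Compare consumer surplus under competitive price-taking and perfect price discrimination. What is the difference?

Consumer surplus falls by 15376

Perfect competition: P = MC = 33, so 281 − 2Q = 33 and Q = 124.
CS = ½·(281 − 33)·124 = 15376.
With perfect price discrimination, output is the efficient level Q = 124 (where demand meets MC), but every buyer pays their willingness to pay: CS = 0 and PS = total surplus.
CS = 0.
Change in consumer surplus: 0 − 15376 = −15376.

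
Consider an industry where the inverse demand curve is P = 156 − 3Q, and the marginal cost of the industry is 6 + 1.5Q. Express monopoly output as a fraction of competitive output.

Q_m/Q_c = 0.6

A monopolist chooses Q where MR = MC. MR = 156 − 6Q; setting this equal to 6 + 1.5Q gives Q = 20 and P = 96.
Under competition P = MC: 156 − 3Q = 6 + 1.5Q ⇒ Q = 100/3, P = 56.
Ratio Q_m/Q_c = 20/(100/3) = 0.6.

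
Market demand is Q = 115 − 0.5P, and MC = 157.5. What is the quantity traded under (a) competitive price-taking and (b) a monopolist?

Competition: Q = 36.25; Monopoly: Q = 18.125

Inverting demand: P = 230 − 2Q.
Perfect competition: P = MC = 157.5, so 230 − 2Q = 157.5 and Q = 36.25.
The monopolist equates marginal revenue to marginal cost: 230 − 4Q = 157.5, so Q = 18.125. From demand, P = 193.75.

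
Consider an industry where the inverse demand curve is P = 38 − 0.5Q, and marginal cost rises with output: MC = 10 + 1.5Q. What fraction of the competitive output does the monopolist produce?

Q_m/Q_c = 0.8

A monopolist chooses Q where MR = MC. MR = 38 − Q; setting this equal to 10 + 1.5Q gives Q = 11.2 and P = 32.4.
Competitive equilibrium sets price equal to marginal cost: 38 − 0.5Q = 10 + 1.5Q, so Q = 14 and P = 31.
Ratio Q_m/Q_c = 11.2/14 = 0.8.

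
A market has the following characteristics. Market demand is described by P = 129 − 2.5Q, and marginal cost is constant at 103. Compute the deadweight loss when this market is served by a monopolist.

DWL = 33.8

Competitive firms price at marginal cost: P = 103, giving Q = 10.4.
A monopolist chooses Q where MR = MC. MR = 129 − 5Q; setting this equal to 103 gives Q = 5.2 and P = 116.
DWL is the triangle between Q = 5.2 and Q = 10.4: ½·(10.4 − 5.2)·(116 − 103) = 33.8.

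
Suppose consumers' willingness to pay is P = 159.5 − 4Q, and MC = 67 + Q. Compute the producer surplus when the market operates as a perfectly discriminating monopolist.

PS = 855.625

Under first-degree price discrimination the firm charges each unit its demand price and produces up to where P = MC, i.e. Q = 18.5. Consumer surplus is zero; producer surplus equals total surplus.
PS = ½·(159.5 − 67)·18.5 = 855.625.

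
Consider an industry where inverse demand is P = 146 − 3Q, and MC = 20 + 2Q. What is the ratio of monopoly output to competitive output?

The monopolist equates marginal revenue to marginal cost: 146 − 6Q = 20 + 2Q, so Q = 15.75. From demand, P = 98.75.
Under competition P = MC: 146 − 3Q = 20 + 2Q ⇒ Q = 25.2, P = 70.4.
Ratio Q_m/Q_c = 15.75/25.2 = 0.625.

Q_m/Q_c = 0.625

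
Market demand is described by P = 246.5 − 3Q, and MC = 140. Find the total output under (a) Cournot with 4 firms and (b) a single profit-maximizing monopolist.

Cournot: Q = 28.4; Monopoly: Q = 17.75

Cournot with 4 identical firms: the symmetric best-response condition is 246.5 − 15q = 140. Each firm produces q = 7.1, total output Q = 28.4, price P = 161.3.
A monopolist chooses Q where MR = MC. MR = 246.5 − 6Q; setting this equal to 140 gives Q = 17.75 and P = 193.25.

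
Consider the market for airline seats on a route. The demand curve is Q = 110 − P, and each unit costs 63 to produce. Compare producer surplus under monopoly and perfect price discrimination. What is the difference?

Inverting demand: P = 110 − Q.
Monopoly sets MR = MC: 110 − 2Q = 63 ⇒ Q = 23.5, P = 110 − 23.5 = 86.5.
PS = (86.5 − 63)·23.5 = 552.25.
With perfect price discrimination, output is the efficient level Q = 47 (where demand meets MC), but every buyer pays their willingness to pay: CS = 0 and PS = total surplus.
PS = ½·(110 − 63)·47 = 1104.5.
Change in producer surplus: 1104.5 − 552.25 = 552.25.

Producer surplus rises by 552.25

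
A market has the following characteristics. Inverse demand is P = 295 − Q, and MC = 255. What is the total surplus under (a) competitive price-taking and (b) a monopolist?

Competition: TS = 800; Monopoly: TS = 600

Competitive firms price at marginal cost: P = 255, giving Q = 40.
CS = ½·(295 − 255)·40 = 800; PS = (255 − 255)·40 = 0; TS = 800.
A monopolist chooses Q where MR = MC. MR = 295 − 2Q; setting this equal to 255 gives Q = 20 and P = 275.
CS = ½·(295 − 275)·20 = 200; PS = (275 − 255)·20 = 400; TS = 600.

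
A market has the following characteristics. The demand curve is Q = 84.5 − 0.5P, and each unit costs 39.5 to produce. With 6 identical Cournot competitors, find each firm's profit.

π_i = 171.125

Inverting demand: P = 169 − 2Q.
With 6 symmetric Cournot firms, each firm's FOC gives 169 − 14q = 39.5, so q = 9.25, Q = 6·9.25 = 55.5, and P = 58.
Each firm's profit = (58 − 39.5)·9.25 = 171.125.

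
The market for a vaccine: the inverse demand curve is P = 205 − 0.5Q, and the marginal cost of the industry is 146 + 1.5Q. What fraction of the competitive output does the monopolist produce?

Monopoly sets MR = MC: 205 − Q = 146 + 1.5Q ⇒ Q = 23.6, P = 205 − 0.5·23.6 = 193.2.
Under competition P = MC: 205 − 0.5Q = 146 + 1.5Q ⇒ Q = 29.5, P = 190.25.
Ratio Q_m/Q_c = 23.6/29.5 = 0.8.

Q_m/Q_c = 0.8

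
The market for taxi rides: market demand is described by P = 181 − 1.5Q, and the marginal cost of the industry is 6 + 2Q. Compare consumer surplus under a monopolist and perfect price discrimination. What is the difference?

CS falls by 918.75

The monopolist equates marginal revenue to marginal cost: 181 − 3Q = 6 + 2Q, so Q = 35. From demand, P = 128.5.
CS = ½·(181 − 128.5)·35 = 918.75.
A perfectly discriminating monopolist sells every unit with P(Q) ≥ MC(Q), so output equals the competitive quantity Q = 50. Each buyer pays their reservation price, so CS = 0 and the firm captures all surplus.
CS = 0.
Change in consumer surplus: 0 − 918.75 = −918.75.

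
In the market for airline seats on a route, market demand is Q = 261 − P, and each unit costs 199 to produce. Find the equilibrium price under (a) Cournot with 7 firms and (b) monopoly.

Cournot: P = 206.75; Monopoly: P = 230

Inverting demand: P = 261 − Q.
In a 7-firm Cournot equilibrium, symmetry and the first-order condition give q = (261 − 199)/(8) = 7.75. So Q = 54.25 and P = 206.75.
A monopolist chooses Q where MR = MC. MR = 261 − 2Q; setting this equal to 199 gives Q = 31 and P = 230.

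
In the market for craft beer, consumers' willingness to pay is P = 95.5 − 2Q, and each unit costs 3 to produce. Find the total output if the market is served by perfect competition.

Competitive firms price at marginal cost: P = 3, giving Q = 46.25.

Q = 46.25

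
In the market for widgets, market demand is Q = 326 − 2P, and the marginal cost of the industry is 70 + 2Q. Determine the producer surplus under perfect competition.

Inverting demand: P = 163 − 0.5Q.
Competitive equilibrium sets price equal to marginal cost: 163 − 0.5Q = 70 + 2Q, so Q = 37.2 and P = 144.4.
PS = P·Q − VC(Q) = 144.4·37.2 − (70·37.2 + ½·2·37.2²) = 1383.84.

PS = 1383.84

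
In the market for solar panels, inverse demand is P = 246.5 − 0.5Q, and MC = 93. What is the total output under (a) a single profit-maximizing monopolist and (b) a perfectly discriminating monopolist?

Monopoly: Q = 153.5; Perfect PD: Q = 307

Monopoly sets MR = MC: 246.5 − Q = 93 ⇒ Q = 153.5, P = 246.5 − 0.5·153.5 = 169.75.
With perfect price discrimination, output is the efficient level Q = 307 (where demand meets MC), but every buyer pays their willingness to pay: CS = 0 and PS = total surplus.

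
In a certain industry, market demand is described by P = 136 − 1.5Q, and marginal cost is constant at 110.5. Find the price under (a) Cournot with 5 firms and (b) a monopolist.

Cournot: P = 114.75; Monopoly: P = 123.25

With 5 symmetric Cournot firms, each firm's FOC gives 136 − 9q = 110.5, so q = 17/6, Q = 5·17/6 = 85/6, and P = 114.75.
The monopolist equates marginal revenue to marginal cost: 136 − 3Q = 110.5, so Q = 8.5. From demand, P = 123.25.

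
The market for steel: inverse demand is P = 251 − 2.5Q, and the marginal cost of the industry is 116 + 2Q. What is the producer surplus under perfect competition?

PS = 900

Under competition P = MC: 251 − 2.5Q = 116 + 2Q ⇒ Q = 30, P = 176.
PS = P·Q − VC(Q) = 176·30 − (116·30 + ½·2·30²) = 900.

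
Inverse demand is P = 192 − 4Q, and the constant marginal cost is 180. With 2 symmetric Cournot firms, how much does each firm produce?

q_i = 1

In a 2-firm Cournot equilibrium, symmetry and the first-order condition give q = (192 − 180)/(12) = 1. So Q = 2 and P = 184.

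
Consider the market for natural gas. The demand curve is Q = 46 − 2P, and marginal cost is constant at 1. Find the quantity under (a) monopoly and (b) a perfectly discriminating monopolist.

Monopoly: Q = 22; Perfect PD: Q = 44

Inverting demand: P = 23 − 0.5Q.
A monopolist chooses Q where MR = MC. MR = 23 − Q; setting this equal to 1 gives Q = 22 and P = 12.
A perfectly discriminating monopolist sells every unit with P(Q) ≥ MC(Q), so output equals the competitive quantity Q = 44. Each buyer pays their reservation price, so CS = 0 and the firm captures all surplus.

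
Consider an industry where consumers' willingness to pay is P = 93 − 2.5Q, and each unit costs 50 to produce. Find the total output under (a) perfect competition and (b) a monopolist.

Competition: Q = 17.2; Monopoly: Q = 8.6

Under competition P = MC = 50, so Q = (93 − 50)/2.5 = 17.2.
A monopolist chooses Q where MR = MC. MR = 93 − 5Q; setting this equal to 50 gives Q = 8.6 and P = 71.5.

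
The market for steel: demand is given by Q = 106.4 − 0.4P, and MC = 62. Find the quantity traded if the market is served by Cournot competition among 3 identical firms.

Q = 61.2

Inverting demand: P = 266 − 2.5Q.
With 3 symmetric Cournot firms, each firm's FOC gives 266 − 10q = 62, so q = 20.4, Q = 3·20.4 = 61.2, and P = 113.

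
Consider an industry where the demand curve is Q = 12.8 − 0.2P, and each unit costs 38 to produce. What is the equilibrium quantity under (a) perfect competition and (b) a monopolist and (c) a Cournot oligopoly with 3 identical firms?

Competition: Q = 5.2; Monopoly: Q = 2.6; Cournot: Q = 3.9

Inverting demand: P = 64 − 5Q.
Competitive firms price at marginal cost: P = 38, giving Q = 5.2.
The monopolist equates marginal revenue to marginal cost: 64 − 10Q = 38, so Q = 2.6. From demand, P = 51.
With 3 symmetric Cournot firms, each firm's FOC gives 64 − 20q = 38, so q = 1.3, Q = 3·1.3 = 3.9, and P = 44.5.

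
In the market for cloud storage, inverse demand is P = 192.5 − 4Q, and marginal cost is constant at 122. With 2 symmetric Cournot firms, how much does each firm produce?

q_i = 5.875

With 2 symmetric Cournot firms, each firm's FOC gives 192.5 − 12q = 122, so q = 5.875, Q = 2·5.875 = 11.75, and P = 145.5.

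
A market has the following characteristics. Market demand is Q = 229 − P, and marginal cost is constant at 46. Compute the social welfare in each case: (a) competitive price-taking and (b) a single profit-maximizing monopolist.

Competition: TS = 16744.5; Monopoly: TS = 12558.375

Inverting demand: P = 229 − Q.
Competitive firms price at marginal cost: P = 46, giving Q = 183.
CS = ½·(229 − 46)·183 = 16744.5; PS = (46 − 46)·183 = 0; TS = 16744.5.
The monopolist equates marginal revenue to marginal cost: 229 − 2Q = 46, so Q = 91.5. From demand, P = 137.5.
CS = ½·(229 − 137.5)·91.5 = 4186.125; PS = (137.5 − 46)·91.5 = 8372.25; TS = 12558.375.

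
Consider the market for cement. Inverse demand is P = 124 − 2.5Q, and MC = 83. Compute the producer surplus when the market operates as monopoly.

PS = 168.1

The monopolist equates marginal revenue to marginal cost: 124 − 5Q = 83, so Q = 8.2. From demand, P = 103.5.
PS = (103.5 − 83)·8.2 = 168.1.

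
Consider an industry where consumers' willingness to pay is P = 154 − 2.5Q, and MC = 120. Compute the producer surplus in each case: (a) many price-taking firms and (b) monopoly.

Under competition P = MC = 120, so Q = (154 − 120)/2.5 = 13.6.
PS = (120 − 120)·13.6 = 0.
Monopoly sets MR = MC: 154 − 5Q = 120 ⇒ Q = 6.8, P = 154 − 2.5·6.8 = 137.
PS = (137 − 120)·6.8 = 115.6.

Competition: PS = 0; Monopoly: PS = 115.6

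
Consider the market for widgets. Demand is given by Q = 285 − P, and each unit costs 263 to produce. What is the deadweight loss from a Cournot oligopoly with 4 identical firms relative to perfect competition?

DWL = 9.68

Inverting demand: P = 285 − Q.
Under competition P = MC = 263, so Q = (285 − 263)/1 = 22.
Cournot with 4 identical firms: the symmetric best-response condition is 285 − 5q = 263. Each firm produces q = 4.4, total output Q = 17.6, price P = 267.4.
DWL is the triangle between Q = 17.6 and Q = 22: ½·(22 − 17.6)·(267.4 − 263) = 9.68.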